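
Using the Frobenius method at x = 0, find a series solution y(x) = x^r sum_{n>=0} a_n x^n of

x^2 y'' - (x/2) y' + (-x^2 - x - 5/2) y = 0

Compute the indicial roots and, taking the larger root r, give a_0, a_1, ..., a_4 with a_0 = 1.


Write in Frobenius form y'' + (p(x)/x) y' + (q(x)/x^2) y = 0:
  p(x) = -1/2,  q(x) = -x^2 - x - 5/2.
Indicial equation: r(r-1) + (-1/2) r + (-5/2) = 0 -> roots r_1 = 5/2, r_2 = -1.
Take r = r_1 = 5/2. Let y(x) = x^r sum_{n>=0} a_n x^n with a_0 = 1.
Substitute y = x^r sum a_n x^n and match x^{r+n}. The recurrence is
  D(n) a_n - 1 a_{n-1} - 1 a_{n-2} = 0,  where D(n) = (r+n)(r+n-1) + (-1/2)(r+n) + (-5/2).
  a_n = [1 a_{n-1} + 1 a_{n-2}] / D(n).
Since the indicial polynomial factors as (r - r_1)(r - r_2), D(n) = (r_1 + n - r_1)(r_1 + n - r_2) = n(n + 7/2).
Evaluating step by step (a_0 = 1):
  n = 1: D(1) = 1(1 + 7/2) = 9/2; numerator = 1(1) = 1; a_1 = (1)/(9/2) = 2/9
  n = 2: D(2) = 2(2 + 7/2) = 11; numerator = 1(2/9) + 1(1) = 11/9; a_2 = (11/9)/(11) = 1/9
  n = 3: D(3) = 3(3 + 7/2) = 39/2; numerator = 1(1/9) + 1(2/9) = 1/3; a_3 = (1/3)/(39/2) = 2/117
  n = 4: D(4) = 4(4 + 7/2) = 30; numerator = 1(2/117) + 1(1/9) = 5/39; a_4 = (5/39)/(30) = 1/234

r = 5/2; a_0 = 1; a_1 = 2/9; a_2 = 1/9; a_3 = 2/117; a_4 = 1/234


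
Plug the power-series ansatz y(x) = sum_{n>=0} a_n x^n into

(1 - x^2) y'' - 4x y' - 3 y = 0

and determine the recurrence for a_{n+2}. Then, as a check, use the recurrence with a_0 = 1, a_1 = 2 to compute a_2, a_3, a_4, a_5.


Substitute y = sum_n a_n x^n.
(1 - 1 x^2) y'' contributes (n+2)(n+1) a_{n+2} - n(n-1) a_n at x^n.
-4 x y'(x) contributes -4 n a_n at x^n.
-3 y(x) contributes -3 a_n at x^n.
Matching x^n: (n+2)(n+1) a_{n+2} + (-n(n-1) - 4 n - 3) a_n = 0.
Thus a_{n+2} = (n(n-1) + 4 n + 3) / ((n+1)(n+2)) * a_n.

Check with a_0 = 1, a_1 = 2 (apply the recurrence for n = 0, 1, 2, 3): a_0 = 1, a_1 = 2, a_2 = 3/2, a_3 = 7/3, a_4 = 13/8, a_5 = 49/20.

a_(n+2) = (n(n-1) + 4 n + 3) / ((n+1)(n+2)) * a_n; check: a_0 = 1, a_1 = 2, a_2 = 3/2, a_3 = 7/3, a_4 = 13/8, a_5 = 49/20


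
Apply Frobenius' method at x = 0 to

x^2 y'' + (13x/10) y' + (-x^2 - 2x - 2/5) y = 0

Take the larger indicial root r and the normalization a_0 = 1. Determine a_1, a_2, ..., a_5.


Write in Frobenius form y'' + (p(x)/x) y' + (q(x)/x^2) y = 0:
  p(x) = 13/10,  q(x) = -x^2 - 2x - 2/5.
Indicial equation: r(r-1) + (13/10) r + (-2/5) = 0 -> roots r_1 = 1/2, r_2 = -4/5.
Take r = r_1 = 1/2. Let y(x) = x^r sum_{n>=0} a_n x^n with a_0 = 1.
Substitute y = x^r sum a_n x^n and match x^{r+n}. The recurrence is
  D(n) a_n - 2 a_{n-1} - 1 a_{n-2} = 0,  where D(n) = (r+n)(r+n-1) + (13/10)(r+n) + (-2/5).
  a_n = [2 a_{n-1} + 1 a_{n-2}] / D(n).
Since the indicial polynomial factors as (r - r_1)(r - r_2), D(n) = (r_1 + n - r_1)(r_1 + n - r_2) = n(n + 13/10).
Evaluating step by step (a_0 = 1):
  n = 1: D(1) = 1(1 + 13/10) = 23/10; numerator = 2(1) = 2; a_1 = (2)/(23/10) = 20/23
  n = 2: D(2) = 2(2 + 13/10) = 33/5; numerator = 2(20/23) + 1(1) = 63/23; a_2 = (63/23)/(33/5) = 105/253
  n = 3: D(3) = 3(3 + 13/10) = 129/10; numerator = 2(105/253) + 1(20/23) = 430/253; a_3 = (430/253)/(129/10) = 100/759
  n = 4: D(4) = 4(4 + 13/10) = 106/5; numerator = 2(100/759) + 1(105/253) = 515/759; a_4 = (515/759)/(106/5) = 2575/80454
  n = 5: D(5) = 5(5 + 13/10) = 63/2; numerator = 2(2575/80454) + 1(100/759) = 2625/13409; a_5 = (2625/13409)/(63/2) = 250/40227

r = 1/2; a_0 = 1; a_1 = 20/23; a_2 = 105/253; a_3 = 100/759; a_4 = 2575/80454; a_5 = 250/40227


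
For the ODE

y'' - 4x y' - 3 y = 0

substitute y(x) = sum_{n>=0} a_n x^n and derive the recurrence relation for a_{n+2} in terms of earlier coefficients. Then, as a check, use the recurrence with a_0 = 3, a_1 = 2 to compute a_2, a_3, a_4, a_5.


Substitute y = sum_n a_n x^n.
y''(x) has coefficient (n+2)(n+1) a_{n+2} at x^n;
-4 x y'(x) has coefficient -4 n a_n at x^n (shift);
-3 y(x) has coefficient -3 a_n at x^n.
Matching x^n: (n+2)(n+1) a_{n+2} + (-4n - 3) a_n = 0.
Thus a_{n+2} = (4n + 3) / ((n+1)(n+2)) * a_n.

Check with a_0 = 3, a_1 = 2 (apply the recurrence for n = 0, 1, 2, 3): a_0 = 3, a_1 = 2, a_2 = 9/2, a_3 = 7/3, a_4 = 33/8, a_5 = 7/4.

a_(n+2) = (4n + 3) / ((n+1)(n+2)) * a_n; check: a_0 = 3, a_1 = 2, a_2 = 9/2, a_3 = 7/3, a_4 = 33/8, a_5 = 7/4


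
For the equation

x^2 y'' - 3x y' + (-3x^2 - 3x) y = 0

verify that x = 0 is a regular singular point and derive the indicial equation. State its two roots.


Divide by x^2 to reach normal form y'' + P_1(x) y' + P_2(x) y = 0 with P_1(x) = -3/x and P_2(x) = -3 - 3/x.
x = 0 is a singular point because the y'-coefficient -3/x has a pole at x = 0 and the y-coefficient -3 - 3/x has a pole at x = 0.
It is a regular singular point because x P_1(x) = p(x) = -3 and x^2 P_2(x) = q(x) = -3x^2 - 3x are polynomials, hence analytic at x = 0.
p(0) = -3,  q(0) = 0.
Indicial equation: r(r-1) + p(0) r + q(0) = 0, i.e. r^2 + (p(0) - 1) r + q(0) = 0, i.e. r^2 - 4 r = 0.
Discriminant: (-4)^2 - 4(0) = 16, so r = (4 ± 4)/2.
Solving: r_1 = 4, r_2 = 0.

indicial: r^2 - 4 r = 0; roots r_1 = 4, r_2 = 0


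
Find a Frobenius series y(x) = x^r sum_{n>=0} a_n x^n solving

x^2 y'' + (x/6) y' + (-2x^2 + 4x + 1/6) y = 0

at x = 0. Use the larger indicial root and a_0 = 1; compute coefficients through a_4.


Write in Frobenius form y'' + (p(x)/x) y' + (q(x)/x^2) y = 0:
  p(x) = 1/6,  q(x) = -2x^2 + 4x + 1/6.
Indicial equation: r(r-1) + (1/6) r + (1/6) = 0 -> roots r_1 = 1/2, r_2 = 1/3.
Take r = r_1 = 1/2. Let y(x) = x^r sum_{n>=0} a_n x^n with a_0 = 1.
Substitute y = x^r sum a_n x^n and match x^{r+n}. The recurrence is
  D(n) a_n + 4 a_{n-1} - 2 a_{n-2} = 0,  where D(n) = (r+n)(r+n-1) + (1/6)(r+n) + (1/6).
  a_n = [-4 a_{n-1} + 2 a_{n-2}] / D(n).
Since the indicial polynomial factors as (r - r_1)(r - r_2), D(n) = (r_1 + n - r_1)(r_1 + n - r_2) = n(n + 1/6).
Evaluating step by step (a_0 = 1):
  n = 1: D(1) = 1(1 + 1/6) = 7/6; numerator = -4(1) = -4; a_1 = (-4)/(7/6) = -24/7
  n = 2: D(2) = 2(2 + 1/6) = 13/3; numerator = -4(-24/7) + 2(1) = 110/7; a_2 = (110/7)/(13/3) = 330/91
  n = 3: D(3) = 3(3 + 1/6) = 19/2; numerator = -4(330/91) + 2(-24/7) = -1944/91; a_3 = (-1944/91)/(19/2) = -3888/1729
  n = 4: D(4) = 4(4 + 1/6) = 50/3; numerator = -4(-3888/1729) + 2(330/91) = 28092/1729; a_4 = (28092/1729)/(50/3) = 42138/43225

r = 1/2; a_0 = 1; a_1 = -24/7; a_2 = 330/91; a_3 = -3888/1729; a_4 = 42138/43225


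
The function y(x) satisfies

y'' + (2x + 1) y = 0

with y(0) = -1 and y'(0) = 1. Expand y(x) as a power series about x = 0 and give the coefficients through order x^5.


Ansatz: y(x) = sum_{n>=0} a_n x^n, so y'(x) = sum_{n>=1} n a_n x^(n-1) and y''(x) = sum_{n>=2} n(n-1) a_n x^(n-2).
Substitute into P(x) y'' + Q(x) y' + R(x) y = 0 with P(x) = 1, Q(x) = 0, R(x) = 2x + 1, and match powers of x.
Initial conditions: a_0 = -1, a_1 = 1.
Setting the coefficient of each power of x to zero and solving order by order (substituting the coefficients already found):
  x^0: 2 a_2 + a_0 = 0  ->  2 a_2 = -a_0 = 1  ->  a_2 = 1/2
  x^1: 6 a_3 + a_1 + 2 a_0 = 0  ->  6 a_3 = -a_1 - 2 a_0 = 1  ->  a_3 = 1/6
  x^2: 12 a_4 + a_2 + 2 a_1 = 0  ->  12 a_4 = -a_2 - 2 a_1 = -5/2  ->  a_4 = -5/24
  x^3: 20 a_5 + a_3 + 2 a_2 = 0  ->  20 a_5 = -a_3 - 2 a_2 = -7/6  ->  a_5 = -7/120
Truncated series: y(x) = -1 + x + (1/2) x^2 + (1/6) x^3 - (5/24) x^4 - (7/120) x^5 + O(x^6).

a_0 = -1; a_1 = 1; a_2 = 1/2; a_3 = 1/6; a_4 = -5/24; a_5 = -7/120


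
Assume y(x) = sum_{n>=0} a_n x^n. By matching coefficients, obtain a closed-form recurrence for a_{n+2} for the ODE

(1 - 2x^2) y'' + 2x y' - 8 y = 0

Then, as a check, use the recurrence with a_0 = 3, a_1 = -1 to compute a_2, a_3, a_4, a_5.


Substitute y = sum_n a_n x^n.
(1 - 2 x^2) y'' contributes (n+2)(n+1) a_{n+2} - 2 n(n-1) a_n at x^n.
2 x y'(x) contributes 2 n a_n at x^n.
-8 y(x) contributes -8 a_n at x^n.
Matching x^n: (n+2)(n+1) a_{n+2} + (-2 n(n-1) + 2 n - 8) a_n = 0.
Thus a_{n+2} = (2 n(n-1) - 2 n + 8) / ((n+1)(n+2)) * a_n.

Check with a_0 = 3, a_1 = -1 (apply the recurrence for n = 0, 1, 2, 3): a_0 = 3, a_1 = -1, a_2 = 12, a_3 = -1, a_4 = 8, a_5 = -7/10.

a_(n+2) = (2 n(n-1) - 2 n + 8) / ((n+1)(n+2)) * a_n; check: a_0 = 3, a_1 = -1, a_2 = 12, a_3 = -1, a_4 = 8, a_5 = -7/10


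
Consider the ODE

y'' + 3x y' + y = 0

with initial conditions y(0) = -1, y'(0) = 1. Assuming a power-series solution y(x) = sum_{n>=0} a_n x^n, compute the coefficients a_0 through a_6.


Ansatz: y(x) = sum_{n>=0} a_n x^n, so y'(x) = sum_{n>=1} n a_n x^(n-1) and y''(x) = sum_{n>=2} n(n-1) a_n x^(n-2).
Substitute into P(x) y'' + Q(x) y' + R(x) y = 0 with P(x) = 1, Q(x) = 3x, R(x) = 1, and match powers of x.
Initial conditions: a_0 = -1, a_1 = 1.
Setting the coefficient of each power of x to zero and solving order by order (substituting the coefficients already found):
  x^0: 2 a_2 + a_0 = 0  ->  2 a_2 = -a_0 = 1  ->  a_2 = 1/2
  x^1: 6 a_3 + 4 a_1 = 0  ->  6 a_3 = -4 a_1 = -4  ->  a_3 = -2/3
  x^2: 12 a_4 + 7 a_2 = 0  ->  12 a_4 = -7 a_2 = -7/2  ->  a_4 = -7/24
  x^3: 20 a_5 + 10 a_3 = 0  ->  20 a_5 = -10 a_3 = 20/3  ->  a_5 = 1/3
  x^4: 30 a_6 + 13 a_4 = 0  ->  30 a_6 = -13 a_4 = 91/24  ->  a_6 = 91/720
Truncated series: y(x) = -1 + x + (1/2) x^2 - (2/3) x^3 - (7/24) x^4 + (1/3) x^5 + (91/720) x^6 + O(x^7).

a_0 = -1; a_1 = 1; a_2 = 1/2; a_3 = -2/3; a_4 = -7/24; a_5 = 1/3; a_6 = 91/720


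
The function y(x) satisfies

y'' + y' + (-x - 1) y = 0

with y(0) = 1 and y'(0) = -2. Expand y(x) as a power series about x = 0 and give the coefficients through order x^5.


Ansatz: y(x) = sum_{n>=0} a_n x^n, so y'(x) = sum_{n>=1} n a_n x^(n-1) and y''(x) = sum_{n>=2} n(n-1) a_n x^(n-2).
Substitute into P(x) y'' + Q(x) y' + R(x) y = 0 with P(x) = 1, Q(x) = 1, R(x) = -x - 1, and match powers of x.
Initial conditions: a_0 = 1, a_1 = -2.
Setting the coefficient of each power of x to zero and solving order by order (substituting the coefficients already found):
  x^0: 2 a_2 + a_1 - a_0 = 0  ->  2 a_2 = -a_1 + a_0 = 3  ->  a_2 = 3/2
  x^1: 6 a_3 + 2 a_2 - a_1 - a_0 = 0  ->  6 a_3 = -2 a_2 + a_1 + a_0 = -4  ->  a_3 = -2/3
  x^2: 12 a_4 + 3 a_3 - a_2 - a_1 = 0  ->  12 a_4 = -3 a_3 + a_2 + a_1 = 3/2  ->  a_4 = 1/8
  x^3: 20 a_5 + 4 a_4 - a_3 - a_2 = 0  ->  20 a_5 = -4 a_4 + a_3 + a_2 = 1/3  ->  a_5 = 1/60
Truncated series: y(x) = 1 - 2 x + (3/2) x^2 - (2/3) x^3 + (1/8) x^4 + (1/60) x^5 + O(x^6).

a_0 = 1; a_1 = -2; a_2 = 3/2; a_3 = -2/3; a_4 = 1/8; a_5 = 1/60


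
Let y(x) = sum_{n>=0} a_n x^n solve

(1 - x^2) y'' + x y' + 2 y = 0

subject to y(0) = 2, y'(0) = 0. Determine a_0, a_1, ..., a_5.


Ansatz: y(x) = sum_{n>=0} a_n x^n, so y'(x) = sum_{n>=1} n a_n x^(n-1) and y''(x) = sum_{n>=2} n(n-1) a_n x^(n-2).
Substitute into P(x) y'' + Q(x) y' + R(x) y = 0 with P(x) = 1 - x^2, Q(x) = x, R(x) = 2, and match powers of x.
Initial conditions: a_0 = 2, a_1 = 0.
Setting the coefficient of each power of x to zero and solving order by order (substituting the coefficients already found):
  x^0: 2 a_2 + 2 a_0 = 0  ->  2 a_2 = -2 a_0 = -4  ->  a_2 = -2
  x^1: 6 a_3 + 3 a_1 = 0  ->  6 a_3 = -3 a_1 = 0  ->  a_3 = 0
  x^2: 12 a_4 + 2 a_2 = 0  ->  12 a_4 = -2 a_2 = 4  ->  a_4 = 1/3
  x^3: 20 a_5 - a_3 = 0  ->  20 a_5 = a_3 = 0  ->  a_5 = 0
Truncated series: y(x) = 2 - 2 x^2 + (1/3) x^4 + O(x^6).

a_0 = 2; a_1 = 0; a_2 = -2; a_3 = 0; a_4 = 1/3; a_5 = 0


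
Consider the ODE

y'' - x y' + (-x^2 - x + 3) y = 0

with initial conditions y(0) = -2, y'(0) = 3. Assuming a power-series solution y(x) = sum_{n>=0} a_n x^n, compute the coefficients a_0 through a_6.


Ansatz: y(x) = sum_{n>=0} a_n x^n, so y'(x) = sum_{n>=1} n a_n x^(n-1) and y''(x) = sum_{n>=2} n(n-1) a_n x^(n-2).
Substitute into P(x) y'' + Q(x) y' + R(x) y = 0 with P(x) = 1, Q(x) = -x, R(x) = -x^2 - x + 3, and match powers of x.
Initial conditions: a_0 = -2, a_1 = 3.
Setting the coefficient of each power of x to zero and solving order by order (substituting the coefficients already found):
  x^0: 2 a_2 + 3 a_0 = 0  ->  2 a_2 = -3 a_0 = 6  ->  a_2 = 3
  x^1: 6 a_3 + 2 a_1 - a_0 = 0  ->  6 a_3 = -2 a_1 + a_0 = -8  ->  a_3 = -4/3
  x^2: 12 a_4 + a_2 - a_1 - a_0 = 0  ->  12 a_4 = -a_2 + a_1 + a_0 = -2  ->  a_4 = -1/6
  x^3: 20 a_5 - a_2 - a_1 = 0  ->  20 a_5 = a_2 + a_1 = 6  ->  a_5 = 3/10
  x^4: 30 a_6 - a_4 - a_3 - a_2 = 0  ->  30 a_6 = a_4 + a_3 + a_2 = 3/2  ->  a_6 = 1/20
Truncated series: y(x) = -2 + 3 x + 3 x^2 - (4/3) x^3 - (1/6) x^4 + (3/10) x^5 + (1/20) x^6 + O(x^7).

a_0 = -2; a_1 = 3; a_2 = 3; a_3 = -4/3; a_4 = -1/6; a_5 = 3/10; a_6 = 1/20


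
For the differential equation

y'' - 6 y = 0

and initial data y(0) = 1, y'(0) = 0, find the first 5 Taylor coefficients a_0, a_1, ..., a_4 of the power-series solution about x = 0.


Ansatz: y(x) = sum_{n>=0} a_n x^n, so y'(x) = sum_{n>=1} n a_n x^(n-1) and y''(x) = sum_{n>=2} n(n-1) a_n x^(n-2).
Substitute into P(x) y'' + Q(x) y' + R(x) y = 0 with P(x) = 1, Q(x) = 0, R(x) = -6, and match powers of x.
Initial conditions: a_0 = 1, a_1 = 0.
Setting the coefficient of each power of x to zero and solving order by order (substituting the coefficients already found):
  x^0: 2 a_2 - 6 a_0 = 0  ->  2 a_2 = 6 a_0 = 6  ->  a_2 = 3
  x^1: 6 a_3 - 6 a_1 = 0  ->  6 a_3 = 6 a_1 = 0  ->  a_3 = 0
  x^2: 12 a_4 - 6 a_2 = 0  ->  12 a_4 = 6 a_2 = 18  ->  a_4 = 3/2
Truncated series: y(x) = 1 + 3 x^2 + (3/2) x^4 + O(x^5).

a_0 = 1; a_1 = 0; a_2 = 3; a_3 = 0; a_4 = 3/2


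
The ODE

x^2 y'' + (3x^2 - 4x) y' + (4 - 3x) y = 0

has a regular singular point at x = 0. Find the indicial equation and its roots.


Divide by x^2 to reach normal form y'' + P_1(x) y' + P_2(x) y = 0 with P_1(x) = 3 - 4/x and P_2(x) = -3/x + 4/x^2.
x = 0 is a singular point because the y'-coefficient 3 - 4/x has a pole at x = 0 and the y-coefficient -3/x + 4/x^2 has a pole at x = 0.
It is a regular singular point because x P_1(x) = p(x) = 3x - 4 and x^2 P_2(x) = q(x) = 4 - 3x are polynomials, hence analytic at x = 0.
p(0) = -4,  q(0) = 4.
Indicial equation: r(r-1) + p(0) r + q(0) = 0, i.e. r^2 + (p(0) - 1) r + q(0) = 0, i.e. r^2 - 5 r + 4 = 0.
Discriminant: (-5)^2 - 4(4) = 9, so r = (5 ± 3)/2.
Solving: r_1 = 4, r_2 = 1.

indicial: r^2 - 5 r + 4 = 0; roots r_1 = 4, r_2 = 1


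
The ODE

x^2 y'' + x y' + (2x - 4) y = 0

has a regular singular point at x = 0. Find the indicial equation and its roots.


Divide by x^2 to reach normal form y'' + P_1(x) y' + P_2(x) y = 0 with P_1(x) = 1/x and P_2(x) = 2/x - 4/x^2.
x = 0 is a singular point because the y'-coefficient 1/x has a pole at x = 0 and the y-coefficient 2/x - 4/x^2 has a pole at x = 0.
It is a regular singular point because x P_1(x) = p(x) = 1 and x^2 P_2(x) = q(x) = 2x - 4 are polynomials, hence analytic at x = 0.
p(0) = 1,  q(0) = -4.
Indicial equation: r(r-1) + p(0) r + q(0) = 0, i.e. r^2 + (p(0) - 1) r + q(0) = 0, i.e. r^2 - 4 = 0.
Discriminant: (0)^2 - 4(-4) = 16, so r = (0 ± 4)/2.
Solving: r_1 = 2, r_2 = -2.

indicial: r^2 - 4 = 0; roots r_1 = 2, r_2 = -2


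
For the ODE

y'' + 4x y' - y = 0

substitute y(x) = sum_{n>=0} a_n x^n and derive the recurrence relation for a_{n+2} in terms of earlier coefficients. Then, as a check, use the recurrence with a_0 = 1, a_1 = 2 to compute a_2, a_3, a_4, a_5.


Substitute y = sum_n a_n x^n.
y''(x) has coefficient (n+2)(n+1) a_{n+2} at x^n;
4 x y'(x) has coefficient 4 n a_n at x^n (shift);
-y(x) has coefficient -1 a_n at x^n.
Matching x^n: (n+2)(n+1) a_{n+2} + (4n - 1) a_n = 0.
Thus a_{n+2} = (-4n + 1) / ((n+1)(n+2)) * a_n.

Check with a_0 = 1, a_1 = 2 (apply the recurrence for n = 0, 1, 2, 3): a_0 = 1, a_1 = 2, a_2 = 1/2, a_3 = -1, a_4 = -7/24, a_5 = 11/20.

a_(n+2) = (-4n + 1) / ((n+1)(n+2)) * a_n; check: a_0 = 1, a_1 = 2, a_2 = 1/2, a_3 = -1, a_4 = -7/24, a_5 = 11/20


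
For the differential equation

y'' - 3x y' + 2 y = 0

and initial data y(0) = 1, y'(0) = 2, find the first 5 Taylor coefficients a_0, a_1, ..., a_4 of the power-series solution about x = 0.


Ansatz: y(x) = sum_{n>=0} a_n x^n, so y'(x) = sum_{n>=1} n a_n x^(n-1) and y''(x) = sum_{n>=2} n(n-1) a_n x^(n-2).
Substitute into P(x) y'' + Q(x) y' + R(x) y = 0 with P(x) = 1, Q(x) = -3x, R(x) = 2, and match powers of x.
Initial conditions: a_0 = 1, a_1 = 2.
Setting the coefficient of each power of x to zero and solving order by order (substituting the coefficients already found):
  x^0: 2 a_2 + 2 a_0 = 0  ->  2 a_2 = -2 a_0 = -2  ->  a_2 = -1
  x^1: 6 a_3 - a_1 = 0  ->  6 a_3 = a_1 = 2  ->  a_3 = 1/3
  x^2: 12 a_4 - 4 a_2 = 0  ->  12 a_4 = 4 a_2 = -4  ->  a_4 = -1/3
Truncated series: y(x) = 1 + 2 x - x^2 + (1/3) x^3 - (1/3) x^4 + O(x^5).

a_0 = 1; a_1 = 2; a_2 = -1; a_3 = 1/3; a_4 = -1/3


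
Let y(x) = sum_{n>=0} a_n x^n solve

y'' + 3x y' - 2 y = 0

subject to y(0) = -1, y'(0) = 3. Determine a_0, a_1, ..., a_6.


Ansatz: y(x) = sum_{n>=0} a_n x^n, so y'(x) = sum_{n>=1} n a_n x^(n-1) and y''(x) = sum_{n>=2} n(n-1) a_n x^(n-2).
Substitute into P(x) y'' + Q(x) y' + R(x) y = 0 with P(x) = 1, Q(x) = 3x, R(x) = -2, and match powers of x.
Initial conditions: a_0 = -1, a_1 = 3.
Setting the coefficient of each power of x to zero and solving order by order (substituting the coefficients already found):
  x^0: 2 a_2 - 2 a_0 = 0  ->  2 a_2 = 2 a_0 = -2  ->  a_2 = -1
  x^1: 6 a_3 + a_1 = 0  ->  6 a_3 = -a_1 = -3  ->  a_3 = -1/2
  x^2: 12 a_4 + 4 a_2 = 0  ->  12 a_4 = -4 a_2 = 4  ->  a_4 = 1/3
  x^3: 20 a_5 + 7 a_3 = 0  ->  20 a_5 = -7 a_3 = 7/2  ->  a_5 = 7/40
  x^4: 30 a_6 + 10 a_4 = 0  ->  30 a_6 = -10 a_4 = -10/3  ->  a_6 = -1/9
Truncated series: y(x) = -1 + 3 x - x^2 - (1/2) x^3 + (1/3) x^4 + (7/40) x^5 - (1/9) x^6 + O(x^7).

a_0 = -1; a_1 = 3; a_2 = -1; a_3 = -1/2; a_4 = 1/3; a_5 = 7/40; a_6 = -1/9


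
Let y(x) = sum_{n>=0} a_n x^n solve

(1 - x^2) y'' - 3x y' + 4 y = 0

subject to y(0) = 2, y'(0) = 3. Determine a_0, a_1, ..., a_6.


Ansatz: y(x) = sum_{n>=0} a_n x^n, so y'(x) = sum_{n>=1} n a_n x^(n-1) and y''(x) = sum_{n>=2} n(n-1) a_n x^(n-2).
Substitute into P(x) y'' + Q(x) y' + R(x) y = 0 with P(x) = 1 - x^2, Q(x) = -3x, R(x) = 4, and match powers of x.
Initial conditions: a_0 = 2, a_1 = 3.
Setting the coefficient of each power of x to zero and solving order by order (substituting the coefficients already found):
  x^0: 2 a_2 + 4 a_0 = 0  ->  2 a_2 = -4 a_0 = -8  ->  a_2 = -4
  x^1: 6 a_3 + a_1 = 0  ->  6 a_3 = -a_1 = -3  ->  a_3 = -1/2
  x^2: 12 a_4 - 4 a_2 = 0  ->  12 a_4 = 4 a_2 = -16  ->  a_4 = -4/3
  x^3: 20 a_5 - 11 a_3 = 0  ->  20 a_5 = 11 a_3 = -11/2  ->  a_5 = -11/40
  x^4: 30 a_6 - 20 a_4 = 0  ->  30 a_6 = 20 a_4 = -80/3  ->  a_6 = -8/9
Truncated series: y(x) = 2 + 3 x - 4 x^2 - (1/2) x^3 - (4/3) x^4 - (11/40) x^5 - (8/9) x^6 + O(x^7).

a_0 = 2; a_1 = 3; a_2 = -4; a_3 = -1/2; a_4 = -4/3; a_5 = -11/40; a_6 = -8/9


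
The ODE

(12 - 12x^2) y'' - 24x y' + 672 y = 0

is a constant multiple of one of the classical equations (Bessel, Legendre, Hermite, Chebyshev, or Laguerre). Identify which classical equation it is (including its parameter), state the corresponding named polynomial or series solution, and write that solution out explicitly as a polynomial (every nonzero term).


All three coefficients share the factor 12; dividing through by 12 gives  (1 - x^2) y'' - 2x y' + 56 y = 0.
This matches the Legendre equation (1 - x^2) y'' - 2x y' + n(n+1) y = 0 (note the -2x y' term) with n(n+1) = 56, so n = 7; the polynomial solution is P_7(x).
With y = sum_k a_k x^k, matching x^k gives (k+2)(k+1) a_{k+2} = [k(k+1) - n(n+1)] a_k = (k - 7)(k + 8) a_k. The right side vanishes at k = 7, so the series with the parity of 7 terminates at degree 7.
Standard normalization (P_n(1) = 1): leading coefficient (2n)!/(2^n (n!)^2) = 87178291200/(128*25401600) = 429/16, so a_7 = 429/16. Work downward with a_k = (k+1)(k+2) a_{k+2} / ((k - 7)(k + 8)):
  a_5 = (6)(7)(429/16) / ((5 - 7)(5 + 8)) = (9009/8)/(-26) = -693/16
  a_3 = (4)(5)(-693/16) / ((3 - 7)(3 + 8)) = (-3465/4)/(-44) = 315/16
  a_1 = (2)(3)(315/16) / ((1 - 7)(1 + 8)) = (945/8)/(-54) = -35/16
Hence P_7(x) = 429 x^7/16 - 693 x^5/16 + 315 x^3/16 - 35 x/16.

P_7(x); series = 429 x^7/16 - 693 x^5/16 + 315 x^3/16 - 35 x/16


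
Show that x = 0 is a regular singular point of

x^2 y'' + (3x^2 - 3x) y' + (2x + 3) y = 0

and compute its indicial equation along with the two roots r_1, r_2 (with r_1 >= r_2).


Divide by x^2 to reach normal form y'' + P_1(x) y' + P_2(x) y = 0 with P_1(x) = 3 - 3/x and P_2(x) = 2/x + 3/x^2.
x = 0 is a singular point because the y'-coefficient 3 - 3/x has a pole at x = 0 and the y-coefficient 2/x + 3/x^2 has a pole at x = 0.
It is a regular singular point because x P_1(x) = p(x) = 3x - 3 and x^2 P_2(x) = q(x) = 2x + 3 are polynomials, hence analytic at x = 0.
p(0) = -3,  q(0) = 3.
Indicial equation: r(r-1) + p(0) r + q(0) = 0, i.e. r^2 + (p(0) - 1) r + q(0) = 0, i.e. r^2 - 4 r + 3 = 0.
Discriminant: (-4)^2 - 4(3) = 4, so r = (4 ± 2)/2.
Solving: r_1 = 3, r_2 = 1.

indicial: r^2 - 4 r + 3 = 0; roots r_1 = 3, r_2 = 1


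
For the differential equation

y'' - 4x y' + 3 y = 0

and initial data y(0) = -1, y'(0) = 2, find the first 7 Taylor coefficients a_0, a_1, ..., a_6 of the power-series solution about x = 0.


Ansatz: y(x) = sum_{n>=0} a_n x^n, so y'(x) = sum_{n>=1} n a_n x^(n-1) and y''(x) = sum_{n>=2} n(n-1) a_n x^(n-2).
Substitute into P(x) y'' + Q(x) y' + R(x) y = 0 with P(x) = 1, Q(x) = -4x, R(x) = 3, and match powers of x.
Initial conditions: a_0 = -1, a_1 = 2.
Setting the coefficient of each power of x to zero and solving order by order (substituting the coefficients already found):
  x^0: 2 a_2 + 3 a_0 = 0  ->  2 a_2 = -3 a_0 = 3  ->  a_2 = 3/2
  x^1: 6 a_3 - a_1 = 0  ->  6 a_3 = a_1 = 2  ->  a_3 = 1/3
  x^2: 12 a_4 - 5 a_2 = 0  ->  12 a_4 = 5 a_2 = 15/2  ->  a_4 = 5/8
  x^3: 20 a_5 - 9 a_3 = 0  ->  20 a_5 = 9 a_3 = 3  ->  a_5 = 3/20
  x^4: 30 a_6 - 13 a_4 = 0  ->  30 a_6 = 13 a_4 = 65/8  ->  a_6 = 13/48
Truncated series: y(x) = -1 + 2 x + (3/2) x^2 + (1/3) x^3 + (5/8) x^4 + (3/20) x^5 + (13/48) x^6 + O(x^7).

a_0 = -1; a_1 = 2; a_2 = 3/2; a_3 = 1/3; a_4 = 5/8; a_5 = 3/20; a_6 = 13/48


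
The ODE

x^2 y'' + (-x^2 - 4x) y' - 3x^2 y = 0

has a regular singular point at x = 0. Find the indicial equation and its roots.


Divide by x^2 to reach normal form y'' + P_1(x) y' + P_2(x) y = 0 with P_1(x) = -1 - 4/x and P_2(x) = -3.
x = 0 is a singular point because the y'-coefficient -1 - 4/x has a pole at x = 0.
It is a regular singular point because x P_1(x) = p(x) = -x - 4 and x^2 P_2(x) = q(x) = -3x^2 are polynomials, hence analytic at x = 0.
p(0) = -4,  q(0) = 0.
Indicial equation: r(r-1) + p(0) r + q(0) = 0, i.e. r^2 + (p(0) - 1) r + q(0) = 0, i.e. r^2 - 5 r = 0.
Discriminant: (-5)^2 - 4(0) = 25, so r = (5 ± 5)/2.
Solving: r_1 = 5, r_2 = 0.

indicial: r^2 - 5 r = 0; roots r_1 = 5, r_2 = 0


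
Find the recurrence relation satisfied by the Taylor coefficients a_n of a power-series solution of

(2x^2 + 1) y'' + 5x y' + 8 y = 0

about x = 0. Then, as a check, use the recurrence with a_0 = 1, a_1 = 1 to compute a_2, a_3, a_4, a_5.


Substitute y = sum_n a_n x^n.
(1 + 2 x^2) y'' contributes (n+2)(n+1) a_{n+2} + 2 n(n-1) a_n at x^n.
5 x y'(x) contributes 5 n a_n at x^n.
8 y(x) contributes 8 a_n at x^n.
Matching x^n: (n+2)(n+1) a_{n+2} + (2 n(n-1) + 5 n + 8) a_n = 0.
Thus a_{n+2} = (-2 n(n-1) - 5 n - 8) / ((n+1)(n+2)) * a_n.

Check with a_0 = 1, a_1 = 1 (apply the recurrence for n = 0, 1, 2, 3): a_0 = 1, a_1 = 1, a_2 = -4, a_3 = -13/6, a_4 = 22/3, a_5 = 91/24.

a_(n+2) = (-2 n(n-1) - 5 n - 8) / ((n+1)(n+2)) * a_n; check: a_0 = 1, a_1 = 1, a_2 = -4, a_3 = -13/6, a_4 = 22/3, a_5 = 91/24


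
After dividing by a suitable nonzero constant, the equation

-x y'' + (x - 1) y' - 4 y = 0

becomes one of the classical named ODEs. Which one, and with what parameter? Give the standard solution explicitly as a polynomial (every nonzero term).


All three coefficients share the factor -1; dividing through by -1 gives  x y'' + (1 - x) y' + 4 y = 0.
This matches the Laguerre equation x y'' + (1 - x) y' + n y = 0 with n = 4; the polynomial solution is L_4(x).
With y = sum_k a_k x^k, matching x^k gives (k+1)k a_{k+1} + (k+1) a_{k+1} - k a_k + n a_k = 0, i.e. (k+1)^2 a_{k+1} = (k - n) a_k = (k - 4) a_k. The right side vanishes at k = 4, so the series terminates at degree 4.
Standard normalization L_n(0) = 1 gives a_0 = 1. Work upward with a_{k+1} = (k - 4) a_k / (k+1)^2:
  a_1 = (0 - 4)(1) / 1^2 = -4/1 = -4
  a_2 = (1 - 4)(-4) / 2^2 = 12/4 = 3
  a_3 = (2 - 4)(3) / 3^2 = -6/9 = -2/3
  a_4 = (3 - 4)(-2/3) / 4^2 = (2/3)/16 = 1/24
Hence L_4(x) = x^4/24 - 2 x^3/3 + 3 x^2 - 4 x + 1.

L_4(x); series = x^4/24 - 2 x^3/3 + 3 x^2 - 4 x + 1


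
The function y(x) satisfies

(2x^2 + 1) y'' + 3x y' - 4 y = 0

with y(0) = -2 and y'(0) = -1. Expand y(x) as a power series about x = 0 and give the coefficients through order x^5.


Ansatz: y(x) = sum_{n>=0} a_n x^n, so y'(x) = sum_{n>=1} n a_n x^(n-1) and y''(x) = sum_{n>=2} n(n-1) a_n x^(n-2).
Substitute into P(x) y'' + Q(x) y' + R(x) y = 0 with P(x) = 2x^2 + 1, Q(x) = 3x, R(x) = -4, and match powers of x.
Initial conditions: a_0 = -2, a_1 = -1.
Setting the coefficient of each power of x to zero and solving order by order (substituting the coefficients already found):
  x^0: 2 a_2 - 4 a_0 = 0  ->  2 a_2 = 4 a_0 = -8  ->  a_2 = -4
  x^1: 6 a_3 - a_1 = 0  ->  6 a_3 = a_1 = -1  ->  a_3 = -1/6
  x^2: 12 a_4 + 6 a_2 = 0  ->  12 a_4 = -6 a_2 = 24  ->  a_4 = 2
  x^3: 20 a_5 + 17 a_3 = 0  ->  20 a_5 = -17 a_3 = 17/6  ->  a_5 = 17/120
Truncated series: y(x) = -2 - x - 4 x^2 - (1/6) x^3 + 2 x^4 + (17/120) x^5 + O(x^6).

a_0 = -2; a_1 = -1; a_2 = -4; a_3 = -1/6; a_4 = 2; a_5 = 17/120


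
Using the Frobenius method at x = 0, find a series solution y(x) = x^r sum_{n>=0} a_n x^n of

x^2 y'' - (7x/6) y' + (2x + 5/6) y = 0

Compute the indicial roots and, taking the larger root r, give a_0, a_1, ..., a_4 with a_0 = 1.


Write in Frobenius form y'' + (p(x)/x) y' + (q(x)/x^2) y = 0:
  p(x) = -7/6,  q(x) = 2x + 5/6.
Indicial equation: r(r-1) + (-7/6) r + (5/6) = 0 -> roots r_1 = 5/3, r_2 = 1/2.
Take r = r_1 = 5/3. Let y(x) = x^r sum_{n>=0} a_n x^n with a_0 = 1.
Substitute y = x^r sum a_n x^n and match x^{r+n}. The recurrence is
  D(n) a_n + 2 a_{n-1} = 0,  where D(n) = (r+n)(r+n-1) + (-7/6)(r+n) + (5/6).
  a_n = -2 / D(n) * a_{n-1}.
Since the indicial polynomial factors as (r - r_1)(r - r_2), D(n) = (r_1 + n - r_1)(r_1 + n - r_2) = n(n + 7/6).
Evaluating step by step (a_0 = 1):
  n = 1: D(1) = 1(1 + 7/6) = 13/6; numerator = -2(1) = -2; a_1 = (-2)/(13/6) = -12/13
  n = 2: D(2) = 2(2 + 7/6) = 19/3; numerator = -2(-12/13) = 24/13; a_2 = (24/13)/(19/3) = 72/247
  n = 3: D(3) = 3(3 + 7/6) = 25/2; numerator = -2(72/247) = -144/247; a_3 = (-144/247)/(25/2) = -288/6175
  n = 4: D(4) = 4(4 + 7/6) = 62/3; numerator = -2(-288/6175) = 576/6175; a_4 = (576/6175)/(62/3) = 864/191425

r = 5/3; a_0 = 1; a_1 = -12/13; a_2 = 72/247; a_3 = -288/6175; a_4 = 864/191425


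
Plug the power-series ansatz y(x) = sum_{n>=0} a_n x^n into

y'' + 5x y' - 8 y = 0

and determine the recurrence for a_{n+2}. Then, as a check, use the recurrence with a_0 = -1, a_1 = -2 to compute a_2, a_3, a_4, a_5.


Substitute y = sum_n a_n x^n.
y''(x) has coefficient (n+2)(n+1) a_{n+2} at x^n;
5 x y'(x) has coefficient 5 n a_n at x^n (shift);
-8 y(x) has coefficient -8 a_n at x^n.
Matching x^n: (n+2)(n+1) a_{n+2} + (5n - 8) a_n = 0.
Thus a_{n+2} = (-5n + 8) / ((n+1)(n+2)) * a_n.

Check with a_0 = -1, a_1 = -2 (apply the recurrence for n = 0, 1, 2, 3): a_0 = -1, a_1 = -2, a_2 = -4, a_3 = -1, a_4 = 2/3, a_5 = 7/20.

a_(n+2) = (-5n + 8) / ((n+1)(n+2)) * a_n; check: a_0 = -1, a_1 = -2, a_2 = -4, a_3 = -1, a_4 = 2/3, a_5 = 7/20


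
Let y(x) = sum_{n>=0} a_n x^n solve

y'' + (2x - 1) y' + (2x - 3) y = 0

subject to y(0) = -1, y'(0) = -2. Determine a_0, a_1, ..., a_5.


Ansatz: y(x) = sum_{n>=0} a_n x^n, so y'(x) = sum_{n>=1} n a_n x^(n-1) and y''(x) = sum_{n>=2} n(n-1) a_n x^(n-2).
Substitute into P(x) y'' + Q(x) y' + R(x) y = 0 with P(x) = 1, Q(x) = 2x - 1, R(x) = 2x - 3, and match powers of x.
Initial conditions: a_0 = -1, a_1 = -2.
Setting the coefficient of each power of x to zero and solving order by order (substituting the coefficients already found):
  x^0: 2 a_2 - a_1 - 3 a_0 = 0  ->  2 a_2 = a_1 + 3 a_0 = -5  ->  a_2 = -5/2
  x^1: 6 a_3 - 2 a_2 - a_1 + 2 a_0 = 0  ->  6 a_3 = 2 a_2 + a_1 - 2 a_0 = -5  ->  a_3 = -5/6
  x^2: 12 a_4 - 3 a_3 + a_2 + 2 a_1 = 0  ->  12 a_4 = 3 a_3 - a_2 - 2 a_1 = 4  ->  a_4 = 1/3
  x^3: 20 a_5 - 4 a_4 + 3 a_3 + 2 a_2 = 0  ->  20 a_5 = 4 a_4 - 3 a_3 - 2 a_2 = 53/6  ->  a_5 = 53/120
Truncated series: y(x) = -1 - 2 x - (5/2) x^2 - (5/6) x^3 + (1/3) x^4 + (53/120) x^5 + O(x^6).

a_0 = -1; a_1 = -2; a_2 = -5/2; a_3 = -5/6; a_4 = 1/3; a_5 = 53/120


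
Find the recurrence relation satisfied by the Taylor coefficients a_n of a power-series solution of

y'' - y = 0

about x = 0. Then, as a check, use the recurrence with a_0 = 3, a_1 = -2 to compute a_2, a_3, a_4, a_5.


Substitute y = sum_n a_n x^n into y'' + (const) y = 0.
y''(x) = sum_{n>=0} (n+2)(n+1) a_{n+2} x^n.
The ODE becomes sum_n [(n+2)(n+1) a_{n+2} - 1 a_n] x^n = 0.
Setting each coefficient to zero gives the recurrence:
  (n+2)(n+1) a_{n+2} - 1 a_n = 0,
  a_{n+2} = 1 / ((n+1)(n+2)) a_n.

Check with a_0 = 3, a_1 = -2 (apply the recurrence for n = 0, 1, 2, 3): a_0 = 3, a_1 = -2, a_2 = 3/2, a_3 = -1/3, a_4 = 1/8, a_5 = -1/60.

a_{n+2} = 1/((n+1)(n+2)) * a_n; check: a_0 = 3, a_1 = -2, a_2 = 3/2, a_3 = -1/3, a_4 = 1/8, a_5 = -1/60


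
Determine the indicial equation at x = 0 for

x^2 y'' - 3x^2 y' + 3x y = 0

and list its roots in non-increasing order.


Divide by x^2 to reach normal form y'' + P_1(x) y' + P_2(x) y = 0 with P_1(x) = -3 and P_2(x) = 3/x.
x = 0 is a singular point because the y-coefficient 3/x has a pole at x = 0.
It is a regular singular point because x P_1(x) = p(x) = -3x and x^2 P_2(x) = q(x) = 3x are polynomials, hence analytic at x = 0.
p(0) = 0,  q(0) = 0.
Indicial equation: r(r-1) + p(0) r + q(0) = 0, i.e. r^2 + (p(0) - 1) r + q(0) = 0, i.e. r^2 - 1 r = 0.
Discriminant: (-1)^2 - 4(0) = 1, so r = (1 ± 1)/2.
Solving: r_1 = 1, r_2 = 0.

indicial: r^2 - 1 r = 0; roots r_1 = 1, r_2 = 0


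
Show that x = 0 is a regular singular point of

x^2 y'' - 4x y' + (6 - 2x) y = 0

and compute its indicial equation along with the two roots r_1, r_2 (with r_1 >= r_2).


Divide by x^2 to reach normal form y'' + P_1(x) y' + P_2(x) y = 0 with P_1(x) = -4/x and P_2(x) = -2/x + 6/x^2.
x = 0 is a singular point because the y'-coefficient -4/x has a pole at x = 0 and the y-coefficient -2/x + 6/x^2 has a pole at x = 0.
It is a regular singular point because x P_1(x) = p(x) = -4 and x^2 P_2(x) = q(x) = 6 - 2x are polynomials, hence analytic at x = 0.
p(0) = -4,  q(0) = 6.
Indicial equation: r(r-1) + p(0) r + q(0) = 0, i.e. r^2 + (p(0) - 1) r + q(0) = 0, i.e. r^2 - 5 r + 6 = 0.
Discriminant: (-5)^2 - 4(6) = 1, so r = (5 ± 1)/2.
Solving: r_1 = 3, r_2 = 2.

indicial: r^2 - 5 r + 6 = 0; roots r_1 = 3, r_2 = 2


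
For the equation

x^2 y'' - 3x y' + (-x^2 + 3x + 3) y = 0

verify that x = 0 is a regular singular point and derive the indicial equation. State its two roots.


Divide by x^2 to reach normal form y'' + P_1(x) y' + P_2(x) y = 0 with P_1(x) = -3/x and P_2(x) = -1 + 3/x + 3/x^2.
x = 0 is a singular point because the y'-coefficient -3/x has a pole at x = 0 and the y-coefficient -1 + 3/x + 3/x^2 has a pole at x = 0.
It is a regular singular point because x P_1(x) = p(x) = -3 and x^2 P_2(x) = q(x) = -x^2 + 3x + 3 are polynomials, hence analytic at x = 0.
p(0) = -3,  q(0) = 3.
Indicial equation: r(r-1) + p(0) r + q(0) = 0, i.e. r^2 + (p(0) - 1) r + q(0) = 0, i.e. r^2 - 4 r + 3 = 0.
Discriminant: (-4)^2 - 4(3) = 4, so r = (4 ± 2)/2.
Solving: r_1 = 3, r_2 = 1.

indicial: r^2 - 4 r + 3 = 0; roots r_1 = 3, r_2 = 1


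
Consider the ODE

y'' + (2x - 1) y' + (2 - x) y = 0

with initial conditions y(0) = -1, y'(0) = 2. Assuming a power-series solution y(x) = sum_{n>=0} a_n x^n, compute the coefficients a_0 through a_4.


Ansatz: y(x) = sum_{n>=0} a_n x^n, so y'(x) = sum_{n>=1} n a_n x^(n-1) and y''(x) = sum_{n>=2} n(n-1) a_n x^(n-2).
Substitute into P(x) y'' + Q(x) y' + R(x) y = 0 with P(x) = 1, Q(x) = 2x - 1, R(x) = 2 - x, and match powers of x.
Initial conditions: a_0 = -1, a_1 = 2.
Setting the coefficient of each power of x to zero and solving order by order (substituting the coefficients already found):
  x^0: 2 a_2 - a_1 + 2 a_0 = 0  ->  2 a_2 = a_1 - 2 a_0 = 4  ->  a_2 = 2
  x^1: 6 a_3 - 2 a_2 + 4 a_1 - a_0 = 0  ->  6 a_3 = 2 a_2 - 4 a_1 + a_0 = -5  ->  a_3 = -5/6
  x^2: 12 a_4 - 3 a_3 + 6 a_2 - a_1 = 0  ->  12 a_4 = 3 a_3 - 6 a_2 + a_1 = -25/2  ->  a_4 = -25/24
Truncated series: y(x) = -1 + 2 x + 2 x^2 - (5/6) x^3 - (25/24) x^4 + O(x^5).

a_0 = -1; a_1 = 2; a_2 = 2; a_3 = -5/6; a_4 = -25/24


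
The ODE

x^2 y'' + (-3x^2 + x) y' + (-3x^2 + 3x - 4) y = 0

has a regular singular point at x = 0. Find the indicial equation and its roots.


Divide by x^2 to reach normal form y'' + P_1(x) y' + P_2(x) y = 0 with P_1(x) = -3 + 1/x and P_2(x) = -3 + 3/x - 4/x^2.
x = 0 is a singular point because the y'-coefficient -3 + 1/x has a pole at x = 0 and the y-coefficient -3 + 3/x - 4/x^2 has a pole at x = 0.
It is a regular singular point because x P_1(x) = p(x) = 1 - 3x and x^2 P_2(x) = q(x) = -3x^2 + 3x - 4 are polynomials, hence analytic at x = 0.
p(0) = 1,  q(0) = -4.
Indicial equation: r(r-1) + p(0) r + q(0) = 0, i.e. r^2 + (p(0) - 1) r + q(0) = 0, i.e. r^2 - 4 = 0.
Discriminant: (0)^2 - 4(-4) = 16, so r = (0 ± 4)/2.
Solving: r_1 = 2, r_2 = -2.

indicial: r^2 - 4 = 0; roots r_1 = 2, r_2 = -2


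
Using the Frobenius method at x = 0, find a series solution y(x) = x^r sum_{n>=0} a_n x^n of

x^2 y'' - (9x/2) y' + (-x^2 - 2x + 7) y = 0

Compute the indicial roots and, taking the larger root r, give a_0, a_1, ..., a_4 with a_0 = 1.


Write in Frobenius form y'' + (p(x)/x) y' + (q(x)/x^2) y = 0:
  p(x) = -9/2,  q(x) = -x^2 - 2x + 7.
Indicial equation: r(r-1) + (-9/2) r + (7) = 0 -> roots r_1 = 7/2, r_2 = 2.
Take r = r_1 = 7/2. Let y(x) = x^r sum_{n>=0} a_n x^n with a_0 = 1.
Substitute y = x^r sum a_n x^n and match x^{r+n}. The recurrence is
  D(n) a_n - 2 a_{n-1} - 1 a_{n-2} = 0,  where D(n) = (r+n)(r+n-1) + (-9/2)(r+n) + (7).
  a_n = [2 a_{n-1} + 1 a_{n-2}] / D(n).
Since the indicial polynomial factors as (r - r_1)(r - r_2), D(n) = (r_1 + n - r_1)(r_1 + n - r_2) = n(n + 3/2).
Evaluating step by step (a_0 = 1):
  n = 1: D(1) = 1(1 + 3/2) = 5/2; numerator = 2(1) = 2; a_1 = (2)/(5/2) = 4/5
  n = 2: D(2) = 2(2 + 3/2) = 7; numerator = 2(4/5) + 1(1) = 13/5; a_2 = (13/5)/(7) = 13/35
  n = 3: D(3) = 3(3 + 3/2) = 27/2; numerator = 2(13/35) + 1(4/5) = 54/35; a_3 = (54/35)/(27/2) = 4/35
  n = 4: D(4) = 4(4 + 3/2) = 22; numerator = 2(4/35) + 1(13/35) = 3/5; a_4 = (3/5)/(22) = 3/110

r = 7/2; a_0 = 1; a_1 = 4/5; a_2 = 13/35; a_3 = 4/35; a_4 = 3/110


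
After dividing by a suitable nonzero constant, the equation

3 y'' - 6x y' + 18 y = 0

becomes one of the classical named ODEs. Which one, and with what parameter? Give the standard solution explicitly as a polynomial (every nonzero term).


All three coefficients share the factor 3; dividing through by 3 gives  y'' - 2x y' + 6 y = 0.
This matches the Hermite equation y'' - 2x y' + 2n y = 0 with 2n = 6, so n = 3; the polynomial solution is H_3(x).
With y = sum_k a_k x^k, matching x^k gives (k+2)(k+1) a_{k+2} = 2(k - n) a_k = 2(k - 3) a_k. The right side vanishes at k = 3, so the series with the parity of 3 terminates at degree 3.
Standard normalization: leading coefficient of H_n is 2^n, so a_3 = 2^3 = 8. Work downward with a_k = (k+1)(k+2) a_{k+2} / (2(k - n)):
  a_1 = (2)(3)(8) / (2(1 - 3)) = 48/(-4) = -12
Hence H_3(x) = 8 x^3 - 12 x.

H_3(x); series = 8 x^3 - 12 x


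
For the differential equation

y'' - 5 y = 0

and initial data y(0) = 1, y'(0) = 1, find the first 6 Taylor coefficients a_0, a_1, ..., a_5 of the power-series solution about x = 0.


Ansatz: y(x) = sum_{n>=0} a_n x^n, so y'(x) = sum_{n>=1} n a_n x^(n-1) and y''(x) = sum_{n>=2} n(n-1) a_n x^(n-2).
Substitute into P(x) y'' + Q(x) y' + R(x) y = 0 with P(x) = 1, Q(x) = 0, R(x) = -5, and match powers of x.
Initial conditions: a_0 = 1, a_1 = 1.
Setting the coefficient of each power of x to zero and solving order by order (substituting the coefficients already found):
  x^0: 2 a_2 - 5 a_0 = 0  ->  2 a_2 = 5 a_0 = 5  ->  a_2 = 5/2
  x^1: 6 a_3 - 5 a_1 = 0  ->  6 a_3 = 5 a_1 = 5  ->  a_3 = 5/6
  x^2: 12 a_4 - 5 a_2 = 0  ->  12 a_4 = 5 a_2 = 25/2  ->  a_4 = 25/24
  x^3: 20 a_5 - 5 a_3 = 0  ->  20 a_5 = 5 a_3 = 25/6  ->  a_5 = 5/24
Truncated series: y(x) = 1 + x + (5/2) x^2 + (5/6) x^3 + (25/24) x^4 + (5/24) x^5 + O(x^6).

a_0 = 1; a_1 = 1; a_2 = 5/2; a_3 = 5/6; a_4 = 25/24; a_5 = 5/24


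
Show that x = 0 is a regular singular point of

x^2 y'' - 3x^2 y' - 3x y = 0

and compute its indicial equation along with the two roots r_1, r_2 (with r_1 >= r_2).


Divide by x^2 to reach normal form y'' + P_1(x) y' + P_2(x) y = 0 with P_1(x) = -3 and P_2(x) = -3/x.
x = 0 is a singular point because the y-coefficient -3/x has a pole at x = 0.
It is a regular singular point because x P_1(x) = p(x) = -3x and x^2 P_2(x) = q(x) = -3x are polynomials, hence analytic at x = 0.
p(0) = 0,  q(0) = 0.
Indicial equation: r(r-1) + p(0) r + q(0) = 0, i.e. r^2 + (p(0) - 1) r + q(0) = 0, i.e. r^2 - 1 r = 0.
Discriminant: (-1)^2 - 4(0) = 1, so r = (1 ± 1)/2.
Solving: r_1 = 1, r_2 = 0.

indicial: r^2 - 1 r = 0; roots r_1 = 1, r_2 = 0


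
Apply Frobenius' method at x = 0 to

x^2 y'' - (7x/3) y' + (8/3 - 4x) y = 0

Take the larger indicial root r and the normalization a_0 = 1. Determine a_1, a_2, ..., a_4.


Write in Frobenius form y'' + (p(x)/x) y' + (q(x)/x^2) y = 0:
  p(x) = -7/3,  q(x) = 8/3 - 4x.
Indicial equation: r(r-1) + (-7/3) r + (8/3) = 0 -> roots r_1 = 2, r_2 = 4/3.
Take r = r_1 = 2. Let y(x) = x^r sum_{n>=0} a_n x^n with a_0 = 1.
Substitute y = x^r sum a_n x^n and match x^{r+n}. The recurrence is
  D(n) a_n - 4 a_{n-1} = 0,  where D(n) = (r+n)(r+n-1) + (-7/3)(r+n) + (8/3).
  a_n = 4 / D(n) * a_{n-1}.
Since the indicial polynomial factors as (r - r_1)(r - r_2), D(n) = (r_1 + n - r_1)(r_1 + n - r_2) = n(n + 2/3).
Evaluating step by step (a_0 = 1):
  n = 1: D(1) = 1(1 + 2/3) = 5/3; numerator = 4(1) = 4; a_1 = (4)/(5/3) = 12/5
  n = 2: D(2) = 2(2 + 2/3) = 16/3; numerator = 4(12/5) = 48/5; a_2 = (48/5)/(16/3) = 9/5
  n = 3: D(3) = 3(3 + 2/3) = 11; numerator = 4(9/5) = 36/5; a_3 = (36/5)/(11) = 36/55
  n = 4: D(4) = 4(4 + 2/3) = 56/3; numerator = 4(36/55) = 144/55; a_4 = (144/55)/(56/3) = 54/385

r = 2; a_0 = 1; a_1 = 12/5; a_2 = 9/5; a_3 = 36/55; a_4 = 54/385


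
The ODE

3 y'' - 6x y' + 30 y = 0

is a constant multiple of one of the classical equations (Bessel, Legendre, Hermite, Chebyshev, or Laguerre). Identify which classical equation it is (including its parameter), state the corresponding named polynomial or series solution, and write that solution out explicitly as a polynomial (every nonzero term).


All three coefficients share the factor 3; dividing through by 3 gives  y'' - 2x y' + 10 y = 0.
This matches the Hermite equation y'' - 2x y' + 2n y = 0 with 2n = 10, so n = 5; the polynomial solution is H_5(x).
With y = sum_k a_k x^k, matching x^k gives (k+2)(k+1) a_{k+2} = 2(k - n) a_k = 2(k - 5) a_k. The right side vanishes at k = 5, so the series with the parity of 5 terminates at degree 5.
Standard normalization: leading coefficient of H_n is 2^n, so a_5 = 2^5 = 32. Work downward with a_k = (k+1)(k+2) a_{k+2} / (2(k - n)):
  a_3 = (4)(5)(32) / (2(3 - 5)) = 640/(-4) = -160
  a_1 = (2)(3)(-160) / (2(1 - 5)) = -960/(-8) = 120
Hence H_5(x) = 32 x^5 - 160 x^3 + 120 x.

H_5(x); series = 32 x^5 - 160 x^3 + 120 x


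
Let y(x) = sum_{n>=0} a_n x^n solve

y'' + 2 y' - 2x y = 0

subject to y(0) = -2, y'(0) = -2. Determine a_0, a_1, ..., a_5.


Ansatz: y(x) = sum_{n>=0} a_n x^n, so y'(x) = sum_{n>=1} n a_n x^(n-1) and y''(x) = sum_{n>=2} n(n-1) a_n x^(n-2).
Substitute into P(x) y'' + Q(x) y' + R(x) y = 0 with P(x) = 1, Q(x) = 2, R(x) = -2x, and match powers of x.
Initial conditions: a_0 = -2, a_1 = -2.
Setting the coefficient of each power of x to zero and solving order by order (substituting the coefficients already found):
  x^0: 2 a_2 + 2 a_1 = 0  ->  2 a_2 = -2 a_1 = 4  ->  a_2 = 2
  x^1: 6 a_3 + 4 a_2 - 2 a_0 = 0  ->  6 a_3 = -4 a_2 + 2 a_0 = -12  ->  a_3 = -2
  x^2: 12 a_4 + 6 a_3 - 2 a_1 = 0  ->  12 a_4 = -6 a_3 + 2 a_1 = 8  ->  a_4 = 2/3
  x^3: 20 a_5 + 8 a_4 - 2 a_2 = 0  ->  20 a_5 = -8 a_4 + 2 a_2 = -4/3  ->  a_5 = -1/15
Truncated series: y(x) = -2 - 2 x + 2 x^2 - 2 x^3 + (2/3) x^4 - (1/15) x^5 + O(x^6).

a_0 = -2; a_1 = -2; a_2 = 2; a_3 = -2; a_4 = 2/3; a_5 = -1/15
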